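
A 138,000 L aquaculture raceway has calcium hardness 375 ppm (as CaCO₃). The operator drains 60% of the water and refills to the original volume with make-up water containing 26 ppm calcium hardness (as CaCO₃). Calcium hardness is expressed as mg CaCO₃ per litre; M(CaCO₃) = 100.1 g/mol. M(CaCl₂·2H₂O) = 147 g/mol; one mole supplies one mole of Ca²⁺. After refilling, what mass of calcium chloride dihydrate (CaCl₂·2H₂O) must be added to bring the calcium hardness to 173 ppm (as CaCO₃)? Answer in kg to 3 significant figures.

1.50 kg

After draining 60% and refilling: 375 × 0.40 + 26 × 0.60 = 165.6 ppm.
Deficit to target: 173 − 165.6 = 7.4 mg/L.
As CaCO₃: 7.4 mg/L × 138,000 L = 1021 g; ÷ 100.1 = 10.2 mol Ca²⁺.
Mass: 10.2 × 147 = 1500 g.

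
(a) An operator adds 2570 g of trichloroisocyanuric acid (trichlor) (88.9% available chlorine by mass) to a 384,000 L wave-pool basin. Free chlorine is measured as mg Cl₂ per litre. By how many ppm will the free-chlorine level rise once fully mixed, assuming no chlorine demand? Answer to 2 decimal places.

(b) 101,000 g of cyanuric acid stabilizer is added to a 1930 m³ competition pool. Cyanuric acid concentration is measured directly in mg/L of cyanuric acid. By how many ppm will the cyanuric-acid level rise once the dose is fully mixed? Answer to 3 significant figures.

(a) 5.95 ppm; (b) 52.3 ppm

(a) Available chlorine delivered: 2570 g × 0.889 = 2285 g as Cl₂.
(a) Concentration rise: 2285 g / 384,000 L = 5.95 mg/L = 5.95 ppm.

(b) Volume: 1930 m³ = 1,930,000 L.
(b) Rise: 101,000 g / 1,930,000 L × 1000 = 52.33 mg/L.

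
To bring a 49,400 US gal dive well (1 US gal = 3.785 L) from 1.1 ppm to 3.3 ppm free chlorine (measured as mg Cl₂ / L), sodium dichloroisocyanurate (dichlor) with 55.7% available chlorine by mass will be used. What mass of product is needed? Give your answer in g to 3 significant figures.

739 g

Volume: 49,400 US gal × 3.785 L/gal = 186,979 L.
Chlorine deficit: 3.3 − 1.1 = 2.2 ppm = 2.2 mg/L as Cl₂.
Cl₂ equivalent needed: 2.2 mg/L × 186,979 L = 411,400 mg = 411.4 g.
Product at 55.7% available chlorine: 411.4 / 0.557 = 738.5 g.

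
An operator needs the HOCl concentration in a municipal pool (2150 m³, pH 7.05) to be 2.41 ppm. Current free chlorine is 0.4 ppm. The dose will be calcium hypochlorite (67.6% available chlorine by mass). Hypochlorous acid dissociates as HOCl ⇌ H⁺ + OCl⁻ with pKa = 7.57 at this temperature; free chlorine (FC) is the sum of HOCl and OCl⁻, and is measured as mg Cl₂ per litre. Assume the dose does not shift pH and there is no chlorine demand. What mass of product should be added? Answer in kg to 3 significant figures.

8.71 kg

Volume: 2150 m³ = 2,150,000 L.
[OCl⁻]/[HOCl] = 10^(pH − pKa) = 10^(7.05 − 7.57) = 0.302; fraction as HOCl = 1/(1 + 0.302) = 0.7681.
Free chlorine required for 2.41 ppm HOCl: 2.41 / 0.7681 = 3.138 ppm.
FC to add: 3.138 − 0.4 = 2.738 mg/L as Cl₂.
Cl₂ equivalent: 2.738 mg/L × 2,150,000 L = 5886 g.
Product at 67.6% available Cl: 5886 / 0.676 = 8708 g.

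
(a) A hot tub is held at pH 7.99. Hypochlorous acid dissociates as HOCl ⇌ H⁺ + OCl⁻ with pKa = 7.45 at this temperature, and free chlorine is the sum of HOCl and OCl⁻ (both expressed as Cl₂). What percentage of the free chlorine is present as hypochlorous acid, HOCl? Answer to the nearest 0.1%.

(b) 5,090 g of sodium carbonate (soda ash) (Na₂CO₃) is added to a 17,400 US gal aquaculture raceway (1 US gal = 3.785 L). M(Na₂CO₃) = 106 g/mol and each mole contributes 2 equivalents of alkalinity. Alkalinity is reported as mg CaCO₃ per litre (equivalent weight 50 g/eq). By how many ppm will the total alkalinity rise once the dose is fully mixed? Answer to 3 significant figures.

(a) [OCl⁻]/[HOCl] = 10^(pH − pKa) = 10^(7.99 − 7.45) = 10^0.54 = 3.467.
(a) Fraction as HOCl = 1 / (1 + 3.467) = 0.2238.

(b) Volume: 17,400 US gal × 3.785 L/gal = 65,859 L.
(b) Moles of Na₂CO₃: 5,090 g ÷ 106 g/mol = 48.02 mol → 96.04 eq of alkalinity.
(b) As CaCO₃: 96.04 eq × 50 g/eq = 4802 g.
(b) Rise: 4802 g / 65,859 L × 1000 = 72.91 mg/L.

(a) 22.4%; (b) 72.9 ppm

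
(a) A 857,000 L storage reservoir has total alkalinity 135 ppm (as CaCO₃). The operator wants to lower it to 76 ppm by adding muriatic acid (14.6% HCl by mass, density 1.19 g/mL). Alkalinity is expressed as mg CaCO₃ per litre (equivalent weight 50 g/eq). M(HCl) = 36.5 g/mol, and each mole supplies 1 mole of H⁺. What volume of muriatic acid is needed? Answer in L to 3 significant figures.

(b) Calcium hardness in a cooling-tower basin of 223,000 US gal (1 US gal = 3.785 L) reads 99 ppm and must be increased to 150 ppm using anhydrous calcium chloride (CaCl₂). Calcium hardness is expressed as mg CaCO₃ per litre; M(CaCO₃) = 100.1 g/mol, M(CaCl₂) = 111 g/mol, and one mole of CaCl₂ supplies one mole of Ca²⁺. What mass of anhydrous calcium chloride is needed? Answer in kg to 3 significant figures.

(a) 212 L; (b) 47.7 kg

(a) Alkalinity to neutralize: (135 − 76) = 59 mg/L as CaCO₃ × 857,000 L = 50,560 g as CaCO₃.
(a) Equivalents of H⁺ required: 50,560 ÷ 50 g/eq = 1011 eq = 1011 mol HCl.
(a) Mass of HCl: 1011 × 36.5 = 36,910 g.
(a) Mass of 14.6% solution: 36,910 / 0.146 = 252,800 g.
(a) Volume: 252,800 g ÷ 1.19 g/mL = 212,400 mL.

(b) Volume: 223,000 US gal × 3.785 L/gal = 844,055 L.
(b) Hardness to add: (150 − 99) = 51 mg/L as CaCO₃ × 844,055 L = 43,050 g as CaCO₃.
(b) Moles of Ca²⁺ (1 mol Ca²⁺ ≡ 1 mol CaCO₃): 43,050 / 100.1 g/mol = 430 mol.
(b) Mass of CaCl₂: 430 × 111 = 47,730 g.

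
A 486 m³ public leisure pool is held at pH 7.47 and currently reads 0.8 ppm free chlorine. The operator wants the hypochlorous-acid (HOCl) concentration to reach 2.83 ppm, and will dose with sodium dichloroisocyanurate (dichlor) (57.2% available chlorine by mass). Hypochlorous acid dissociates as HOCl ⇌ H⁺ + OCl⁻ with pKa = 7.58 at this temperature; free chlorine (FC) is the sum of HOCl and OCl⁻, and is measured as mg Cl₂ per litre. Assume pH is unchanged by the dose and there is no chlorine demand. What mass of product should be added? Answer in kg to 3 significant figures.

3.59 kg

Volume: 486 m³ = 486,000 L.
[OCl⁻]/[HOCl] = 10^(pH − pKa) = 10^(7.47 − 7.58) = 0.7762; fraction as HOCl = 1/(1 + 0.7762) = 0.563.
Free chlorine required for 2.83 ppm HOCl: 2.83 / 0.563 = 5.027 ppm.
FC to add: 5.027 − 0.8 = 4.227 mg/L as Cl₂.
Cl₂ equivalent: 4.227 mg/L × 486,000 L = 2054 g.
Product at 57.2% available Cl: 2054 / 0.572 = 3591 g.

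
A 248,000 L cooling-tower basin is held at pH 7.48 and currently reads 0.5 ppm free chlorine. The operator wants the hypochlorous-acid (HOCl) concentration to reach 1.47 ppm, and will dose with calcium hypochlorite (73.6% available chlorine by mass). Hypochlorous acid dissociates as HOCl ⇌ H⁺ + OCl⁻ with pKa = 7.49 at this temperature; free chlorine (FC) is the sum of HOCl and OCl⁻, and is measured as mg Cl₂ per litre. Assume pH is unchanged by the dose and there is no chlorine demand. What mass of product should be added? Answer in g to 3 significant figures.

811 g

[OCl⁻]/[HOCl] = 10^(pH − pKa) = 10^(7.48 − 7.49) = 0.9772; fraction as HOCl = 1/(1 + 0.9772) = 0.5058.
Free chlorine required for 1.47 ppm HOCl: 1.47 / 0.5058 = 2.907 ppm.
FC to add: 2.907 − 0.5 = 2.407 mg/L as Cl₂.
Cl₂ equivalent: 2.407 mg/L × 248,000 L = 596.8 g.
Product at 73.6% available Cl: 596.8 / 0.736 = 810.9 g.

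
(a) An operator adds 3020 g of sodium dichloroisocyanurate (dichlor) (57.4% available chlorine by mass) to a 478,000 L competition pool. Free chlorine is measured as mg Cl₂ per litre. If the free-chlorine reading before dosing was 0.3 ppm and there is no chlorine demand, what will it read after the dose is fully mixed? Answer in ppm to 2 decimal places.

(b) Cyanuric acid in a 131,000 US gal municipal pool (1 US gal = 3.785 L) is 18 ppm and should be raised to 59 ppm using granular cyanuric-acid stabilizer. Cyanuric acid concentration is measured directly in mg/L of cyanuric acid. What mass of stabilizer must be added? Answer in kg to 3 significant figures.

(a) 3.93 ppm; (b) 20.3 kg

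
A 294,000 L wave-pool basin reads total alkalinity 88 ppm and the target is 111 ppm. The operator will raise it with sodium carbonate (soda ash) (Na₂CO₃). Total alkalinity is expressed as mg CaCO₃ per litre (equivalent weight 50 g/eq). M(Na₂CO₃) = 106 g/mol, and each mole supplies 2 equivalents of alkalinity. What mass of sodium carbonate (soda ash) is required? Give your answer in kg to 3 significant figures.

Alkalinity to add: (111 − 88) = 23 mg/L as CaCO₃ × 294,000 L = 6762 g as CaCO₃.
Equivalents: 6762 g ÷ 50 g/eq = 135.2 eq.
Each mole of Na₂CO₃ supplies 2 eq, so 135.2 / 2 = 67.62 mol.
Mass: 67.62 mol × 106 g/mol = 7168 g.

7.17 kg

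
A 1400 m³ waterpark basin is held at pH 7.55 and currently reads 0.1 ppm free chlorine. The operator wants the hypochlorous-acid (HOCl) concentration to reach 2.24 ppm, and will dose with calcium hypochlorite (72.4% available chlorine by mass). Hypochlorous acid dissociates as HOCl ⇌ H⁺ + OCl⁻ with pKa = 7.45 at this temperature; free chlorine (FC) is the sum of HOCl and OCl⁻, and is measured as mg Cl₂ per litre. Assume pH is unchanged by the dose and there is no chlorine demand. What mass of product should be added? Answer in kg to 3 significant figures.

9.59 kg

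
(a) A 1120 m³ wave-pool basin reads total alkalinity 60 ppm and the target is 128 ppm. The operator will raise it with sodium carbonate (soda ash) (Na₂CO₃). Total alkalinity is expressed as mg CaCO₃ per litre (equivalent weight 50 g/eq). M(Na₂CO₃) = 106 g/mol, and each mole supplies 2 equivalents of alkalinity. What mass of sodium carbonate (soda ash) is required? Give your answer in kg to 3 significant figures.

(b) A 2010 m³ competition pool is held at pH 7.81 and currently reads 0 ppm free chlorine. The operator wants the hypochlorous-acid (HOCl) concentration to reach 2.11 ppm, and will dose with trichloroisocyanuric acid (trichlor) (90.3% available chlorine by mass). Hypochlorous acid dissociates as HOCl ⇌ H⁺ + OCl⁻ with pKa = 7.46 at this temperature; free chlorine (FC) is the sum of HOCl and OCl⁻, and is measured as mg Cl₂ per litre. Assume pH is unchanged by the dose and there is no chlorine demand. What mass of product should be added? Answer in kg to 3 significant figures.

(a) 80.7 kg; (b) 15.2 kg

(a) Volume: 1120 m³ = 1,120,000 L.
(a) Alkalinity to add: (128 − 60) = 68 mg/L as CaCO₃ × 1,120,000 L = 76,160 g as CaCO₃.
(a) Equivalents: 76,160 g ÷ 50 g/eq = 1523 eq.
(a) Each mole of Na₂CO₃ supplies 2 eq, so 1523 / 2 = 761.6 mol.
(a) Mass: 761.6 mol × 106 g/mol = 80,730 g.

(b) Volume: 2010 m³ = 2,010,000 L.
(b) [OCl⁻]/[HOCl] = 10^(pH − pKa) = 10^(7.81 − 7.46) = 2.239; fraction as HOCl = 1/(1 + 2.239) = 0.3088.
(b) Free chlorine required for 2.11 ppm HOCl: 2.11 / 0.3088 = 6.834 ppm.
(b) FC to add: 6.834 − 0 = 6.834 mg/L as Cl₂.
(b) Cl₂ equivalent: 6.834 mg/L × 2,010,000 L = 13,740 g.
(b) Product at 90.3% available Cl: 13,740 / 0.903 = 15,210 g.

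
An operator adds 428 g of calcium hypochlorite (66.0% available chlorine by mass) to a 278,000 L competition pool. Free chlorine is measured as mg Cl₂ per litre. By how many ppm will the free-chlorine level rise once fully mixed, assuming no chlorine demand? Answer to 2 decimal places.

1.02 ppm

Available chlorine delivered: 428 g × 0.66 = 282.5 g as Cl₂.
Concentration rise: 282.5 g / 278,000 L = 1.016 mg/L = 1.02 ppm.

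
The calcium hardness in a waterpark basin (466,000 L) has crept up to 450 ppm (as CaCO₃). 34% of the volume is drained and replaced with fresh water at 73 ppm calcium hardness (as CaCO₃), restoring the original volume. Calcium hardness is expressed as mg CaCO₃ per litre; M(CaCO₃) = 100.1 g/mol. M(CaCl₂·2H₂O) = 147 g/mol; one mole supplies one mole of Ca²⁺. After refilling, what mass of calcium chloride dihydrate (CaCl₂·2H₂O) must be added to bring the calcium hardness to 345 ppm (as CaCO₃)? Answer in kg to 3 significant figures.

After draining 34% and refilling: 450 × 0.66 + 73 × 0.34 = 321.82 ppm.
Deficit to target: 345 − 321.82 = 23.18 mg/L.
As CaCO₃: 23.18 mg/L × 466,000 L = 10,800 g; ÷ 100.1 = 107.9 mol Ca²⁺.
Mass: 107.9 × 147 = 15,860 g.

15.9 kg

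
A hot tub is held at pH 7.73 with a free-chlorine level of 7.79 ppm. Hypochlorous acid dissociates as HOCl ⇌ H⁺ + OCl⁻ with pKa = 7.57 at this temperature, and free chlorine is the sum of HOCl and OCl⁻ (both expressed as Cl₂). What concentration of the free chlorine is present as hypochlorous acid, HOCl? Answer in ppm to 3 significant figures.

[OCl⁻]/[HOCl] = 10^(pH − pKa) = 10^(7.73 − 7.57) = 10^0.16 = 1.445.
Fraction as HOCl = 1 / (1 + 1.445) = 0.4089.
HOCl = 0.4089 × 7.79 ppm = 3.186 ppm.

3.19 ppm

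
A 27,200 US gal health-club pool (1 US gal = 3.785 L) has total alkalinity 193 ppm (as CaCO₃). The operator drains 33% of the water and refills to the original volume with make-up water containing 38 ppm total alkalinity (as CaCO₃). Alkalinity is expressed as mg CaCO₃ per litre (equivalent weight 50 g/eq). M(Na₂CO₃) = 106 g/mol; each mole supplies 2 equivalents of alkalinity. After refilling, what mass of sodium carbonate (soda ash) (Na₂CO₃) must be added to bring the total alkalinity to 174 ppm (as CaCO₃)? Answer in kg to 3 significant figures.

Volume: 27,200 US gal × 3.785 L/gal = 102,952 L.
After draining 33% and refilling: 193 × 0.67 + 38 × 0.33 = 141.85 ppm.
Deficit to target: 174 − 141.85 = 32.15 mg/L.
As CaCO₃: 32.15 mg/L × 102,952 L = 3310 g; ÷ 50 g/eq ÷ 2 = 33.1 mol Na₂CO₃.
Mass: 33.1 × 106 = 3509 g.

3.51 kg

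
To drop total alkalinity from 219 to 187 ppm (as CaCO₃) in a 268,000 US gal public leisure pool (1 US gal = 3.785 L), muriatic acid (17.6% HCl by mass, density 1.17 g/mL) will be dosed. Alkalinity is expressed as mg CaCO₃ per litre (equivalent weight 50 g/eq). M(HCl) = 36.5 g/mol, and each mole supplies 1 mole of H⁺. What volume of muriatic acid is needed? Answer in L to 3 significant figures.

Volume: 268,000 US gal × 3.785 L/gal = 1,014,380 L.
Alkalinity to neutralize: (219 − 187) = 32 mg/L as CaCO₃ × 1,014,380 L = 32,460 g as CaCO₃.
Equivalents of H⁺ required: 32,460 ÷ 50 g/eq = 649.2 eq = 649.2 mol HCl.
Mass of HCl: 649.2 × 36.5 = 23,700 g.
Mass of 17.6% solution: 23,700 / 0.176 = 134,600 g.
Volume: 134,600 g ÷ 1.17 g/mL = 115,100 mL.

115 L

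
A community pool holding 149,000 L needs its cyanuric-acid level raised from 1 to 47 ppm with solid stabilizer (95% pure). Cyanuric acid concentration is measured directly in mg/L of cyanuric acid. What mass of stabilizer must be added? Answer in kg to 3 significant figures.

CYA to add: (47 − 1) = 46 mg/L × 149,000 L = 6854 g cyanuric acid.
At 95% purity: 6854 / 0.95 = 7215 g product.

7.21 kg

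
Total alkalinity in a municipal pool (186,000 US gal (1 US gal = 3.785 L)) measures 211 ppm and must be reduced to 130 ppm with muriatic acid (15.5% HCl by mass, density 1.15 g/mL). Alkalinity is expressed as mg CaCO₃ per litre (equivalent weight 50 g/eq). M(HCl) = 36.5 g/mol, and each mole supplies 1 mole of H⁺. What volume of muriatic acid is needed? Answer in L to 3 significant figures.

Volume: 186,000 US gal × 3.785 L/gal = 704,010 L.
Alkalinity to neutralize: (211 − 130) = 81 mg/L as CaCO₃ × 704,010 L = 57,020 g as CaCO₃.
Equivalents of H⁺ required: 57,020 ÷ 50 g/eq = 1140 eq = 1140 mol HCl.
Mass of HCl: 1140 × 36.5 = 41,630 g.
Mass of 15.5% solution: 41,630 / 0.155 = 268,600 g.
Volume: 268,600 g ÷ 1.15 g/mL = 233,500 mL.

234 L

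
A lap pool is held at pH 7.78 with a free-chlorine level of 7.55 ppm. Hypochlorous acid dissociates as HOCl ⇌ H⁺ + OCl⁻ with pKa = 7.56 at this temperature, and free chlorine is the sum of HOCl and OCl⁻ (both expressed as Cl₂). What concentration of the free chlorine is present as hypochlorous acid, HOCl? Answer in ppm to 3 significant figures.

[OCl⁻]/[HOCl] = 10^(pH − pKa) = 10^(7.78 − 7.56) = 10^0.22 = 1.66.
Fraction as HOCl = 1 / (1 + 1.66) = 0.376.
HOCl = 0.376 × 7.55 ppm = 2.839 ppm.

2.84 ppm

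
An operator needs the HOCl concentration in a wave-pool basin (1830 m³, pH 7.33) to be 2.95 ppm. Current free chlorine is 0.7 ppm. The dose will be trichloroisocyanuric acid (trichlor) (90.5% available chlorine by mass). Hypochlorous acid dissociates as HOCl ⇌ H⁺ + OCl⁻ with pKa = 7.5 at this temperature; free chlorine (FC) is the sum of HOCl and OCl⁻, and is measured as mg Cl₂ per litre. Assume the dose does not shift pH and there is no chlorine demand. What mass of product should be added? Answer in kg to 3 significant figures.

8.58 kg

Volume: 1830 m³ = 1,830,000 L.
[OCl⁻]/[HOCl] = 10^(pH − pKa) = 10^(7.33 − 7.5) = 0.6761; fraction as HOCl = 1/(1 + 0.6761) = 0.5966.
Free chlorine required for 2.95 ppm HOCl: 2.95 / 0.5966 = 4.944 ppm.
FC to add: 4.944 − 0.7 = 4.244 mg/L as Cl₂.
Cl₂ equivalent: 4.244 mg/L × 1,830,000 L = 7767 g.
Product at 90.5% available Cl: 7767 / 0.905 = 8583 g.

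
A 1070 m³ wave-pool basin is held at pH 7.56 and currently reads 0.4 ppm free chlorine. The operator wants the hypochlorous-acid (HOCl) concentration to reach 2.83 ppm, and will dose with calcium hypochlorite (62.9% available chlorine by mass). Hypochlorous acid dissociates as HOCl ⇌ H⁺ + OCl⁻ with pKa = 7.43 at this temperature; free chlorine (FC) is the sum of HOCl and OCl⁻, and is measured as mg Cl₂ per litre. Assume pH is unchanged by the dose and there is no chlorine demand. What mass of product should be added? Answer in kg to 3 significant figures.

10.6 kg

Volume: 1070 m³ = 1,070,000 L.
[OCl⁻]/[HOCl] = 10^(pH − pKa) = 10^(7.56 − 7.43) = 1.349; fraction as HOCl = 1/(1 + 1.349) = 0.4257.
Free chlorine required for 2.83 ppm HOCl: 2.83 / 0.4257 = 6.648 ppm.
FC to add: 6.648 − 0.4 = 6.248 mg/L as Cl₂.
Cl₂ equivalent: 6.248 mg/L × 1,070,000 L = 6685 g.
Product at 62.9% available Cl: 6685 / 0.629 = 10,630 g.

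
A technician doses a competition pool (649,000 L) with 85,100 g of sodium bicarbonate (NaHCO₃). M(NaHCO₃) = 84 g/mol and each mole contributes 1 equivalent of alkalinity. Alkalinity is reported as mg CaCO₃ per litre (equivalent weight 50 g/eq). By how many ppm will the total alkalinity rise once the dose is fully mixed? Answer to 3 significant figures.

Moles of NaHCO₃: 85,100 g ÷ 84 g/mol = 1013 mol → 1013 eq of alkalinity.
As CaCO₃: 1013 eq × 50 g/eq = 50,650 g.
Rise: 50,650 g / 649,000 L × 1000 = 78.05 mg/L.

78.1 ppm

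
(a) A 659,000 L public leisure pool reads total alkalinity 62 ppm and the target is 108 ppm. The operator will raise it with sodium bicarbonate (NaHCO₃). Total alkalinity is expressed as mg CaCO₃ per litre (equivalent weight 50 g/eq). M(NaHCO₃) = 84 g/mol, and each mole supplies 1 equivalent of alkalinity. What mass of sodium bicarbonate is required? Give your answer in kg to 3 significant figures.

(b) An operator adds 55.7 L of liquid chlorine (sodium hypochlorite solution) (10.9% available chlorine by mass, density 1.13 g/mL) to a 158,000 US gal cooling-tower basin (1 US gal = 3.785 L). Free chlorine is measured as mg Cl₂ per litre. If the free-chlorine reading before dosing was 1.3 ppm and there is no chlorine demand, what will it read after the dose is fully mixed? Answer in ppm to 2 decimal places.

(a) Alkalinity to add: (108 − 62) = 46 mg/L as CaCO₃ × 659,000 L = 30,310 g as CaCO₃.
(a) Equivalents: 30,310 g ÷ 50 g/eq = 606.3 eq.
(a) NaHCO₃ supplies 1 eq per mole → 606.3 mol.
(a) Mass: 606.3 mol × 84 g/mol = 50,930 g.

(b) Volume: 158,000 US gal × 3.785 L/gal = 598,030 L.
(b) Mass of solution: 55.7 L × 1000 mL/L × 1.13 g/mL = 62,940 g.
(b) Available chlorine delivered: 62,940 g × 0.109 = 6861 g as Cl₂.
(b) Concentration rise: 6861 g / 598,030 L = 11.47 mg/L = 11.47 ppm.
(b) Final FC: 1.3 + 11.47 = 12.77 ppm.

(a) 50.9 kg; (b) 12.77 ppm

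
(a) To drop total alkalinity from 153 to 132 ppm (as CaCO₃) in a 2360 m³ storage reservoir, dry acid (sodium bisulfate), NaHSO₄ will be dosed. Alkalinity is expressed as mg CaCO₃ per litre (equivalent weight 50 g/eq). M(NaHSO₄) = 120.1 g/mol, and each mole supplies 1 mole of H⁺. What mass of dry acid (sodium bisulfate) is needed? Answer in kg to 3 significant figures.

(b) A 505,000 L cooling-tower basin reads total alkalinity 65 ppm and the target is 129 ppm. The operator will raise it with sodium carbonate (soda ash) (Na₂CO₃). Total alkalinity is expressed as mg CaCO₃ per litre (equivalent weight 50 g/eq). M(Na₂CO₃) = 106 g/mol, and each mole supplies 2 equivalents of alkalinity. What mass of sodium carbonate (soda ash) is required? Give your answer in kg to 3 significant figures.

(a) 119 kg; (b) 34.3 kg

(a) Volume: 2360 m³ = 2,360,000 L.
(a) Alkalinity to neutralize: (153 − 132) = 21 mg/L as CaCO₃ × 2,360,000 L = 49,560 g as CaCO₃.
(a) Equivalents of H⁺ required: 49,560 ÷ 50 g/eq = 991.2 eq = 991.2 mol NaHSO₄.
(a) Mass of NaHSO₄: 991.2 × 120.1 = 119,000 g.

(b) Alkalinity to add: (129 − 65) = 64 mg/L as CaCO₃ × 505,000 L = 32,320 g as CaCO₃.
(b) Equivalents: 32,320 g ÷ 50 g/eq = 646.4 eq.
(b) Each mole of Na₂CO₃ supplies 2 eq, so 646.4 / 2 = 323.2 mol.
(b) Mass: 323.2 mol × 106 g/mol = 34,260 g.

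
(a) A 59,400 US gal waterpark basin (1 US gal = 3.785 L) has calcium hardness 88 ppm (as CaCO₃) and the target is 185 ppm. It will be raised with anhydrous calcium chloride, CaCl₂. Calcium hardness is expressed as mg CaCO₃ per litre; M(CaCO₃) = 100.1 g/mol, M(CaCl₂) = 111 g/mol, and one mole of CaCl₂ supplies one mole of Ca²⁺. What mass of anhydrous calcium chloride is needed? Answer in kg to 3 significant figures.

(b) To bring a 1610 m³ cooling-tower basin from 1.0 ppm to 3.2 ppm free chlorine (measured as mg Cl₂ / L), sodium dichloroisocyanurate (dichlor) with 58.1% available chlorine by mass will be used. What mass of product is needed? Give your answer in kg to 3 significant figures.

(a) Volume: 59,400 US gal × 3.785 L/gal = 224,829 L.
(a) Hardness to add: (185 − 88) = 97 mg/L as CaCO₃ × 224,829 L = 21,810 g as CaCO₃.
(a) Moles of Ca²⁺ (1 mol Ca²⁺ ≡ 1 mol CaCO₃): 21,810 / 100.1 g/mol = 217.9 mol.
(a) Mass of CaCl₂: 217.9 × 111 = 24,180 g.

(b) Volume: 1610 m³ = 1,610,000 L.
(b) Chlorine deficit: 3.2 − 1.0 = 2.2 ppm = 2.2 mg/L as Cl₂.
(b) Cl₂ equivalent needed: 2.2 mg/L × 1,610,000 L = 3,542,000 mg = 3542 g.
(b) Product at 58.1% available chlorine: 3542 / 0.581 = 6096 g.

(a) 24.2 kg; (b) 6.10 kg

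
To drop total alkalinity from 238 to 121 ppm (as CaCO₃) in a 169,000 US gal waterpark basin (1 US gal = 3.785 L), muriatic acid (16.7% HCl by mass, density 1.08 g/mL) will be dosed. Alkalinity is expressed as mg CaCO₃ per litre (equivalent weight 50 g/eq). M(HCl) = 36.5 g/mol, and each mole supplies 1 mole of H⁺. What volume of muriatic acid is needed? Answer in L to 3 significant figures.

303 L

Volume: 169,000 US gal × 3.785 L/gal = 639,665 L.
Alkalinity to neutralize: (238 − 121) = 117 mg/L as CaCO₃ × 639,665 L = 74,840 g as CaCO₃.
Equivalents of H⁺ required: 74,840 ÷ 50 g/eq = 1497 eq = 1497 mol HCl.
Mass of HCl: 1497 × 36.5 = 54,630 g.
Mass of 16.7% solution: 54,630 / 0.167 = 327,100 g.
Volume: 327,100 g ÷ 1.08 g/mL = 302,900 mL.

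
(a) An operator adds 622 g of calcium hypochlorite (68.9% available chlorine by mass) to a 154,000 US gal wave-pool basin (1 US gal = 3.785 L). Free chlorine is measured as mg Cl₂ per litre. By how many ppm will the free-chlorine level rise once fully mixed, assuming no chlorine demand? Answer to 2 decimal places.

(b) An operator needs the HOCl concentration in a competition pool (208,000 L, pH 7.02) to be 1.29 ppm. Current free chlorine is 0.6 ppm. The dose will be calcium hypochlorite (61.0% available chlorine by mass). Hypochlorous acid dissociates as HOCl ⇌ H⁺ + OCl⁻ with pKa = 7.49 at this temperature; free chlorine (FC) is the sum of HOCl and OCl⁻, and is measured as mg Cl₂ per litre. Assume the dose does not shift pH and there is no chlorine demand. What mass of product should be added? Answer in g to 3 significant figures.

(a) 0.74 ppm; (b) 384 g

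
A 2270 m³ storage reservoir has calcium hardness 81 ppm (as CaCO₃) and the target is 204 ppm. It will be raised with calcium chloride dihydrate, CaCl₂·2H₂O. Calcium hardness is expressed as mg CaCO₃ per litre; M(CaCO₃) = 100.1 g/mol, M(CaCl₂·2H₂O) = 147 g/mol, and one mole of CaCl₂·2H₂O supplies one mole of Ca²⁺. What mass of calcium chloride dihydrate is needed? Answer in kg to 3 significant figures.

Volume: 2270 m³ = 2,270,000 L.
Hardness to add: (204 − 81) = 123 mg/L as CaCO₃ × 2,270,000 L = 279,200 g as CaCO₃.
Moles of Ca²⁺ (1 mol Ca²⁺ ≡ 1 mol CaCO₃): 279,200 / 100.1 g/mol = 2789 mol.
Mass of CaCl₂·2H₂O: 2789 × 147 = 410,000 g.

410 kg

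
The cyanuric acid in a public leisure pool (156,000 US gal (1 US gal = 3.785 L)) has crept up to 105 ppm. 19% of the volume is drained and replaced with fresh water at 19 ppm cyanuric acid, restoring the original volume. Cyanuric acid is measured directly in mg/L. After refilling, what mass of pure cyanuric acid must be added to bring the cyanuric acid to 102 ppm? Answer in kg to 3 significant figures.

7.88 kg

Volume: 156,000 US gal × 3.785 L/gal = 590,460 L.
After draining 19% and refilling: 105 × 0.81 + 19 × 0.19 = 88.66 ppm.
Deficit to target: 102 − 88.66 = 13.34 mg/L.
Mass: 13.34 mg/L × 590,460 L = 7877 g cyanuric acid.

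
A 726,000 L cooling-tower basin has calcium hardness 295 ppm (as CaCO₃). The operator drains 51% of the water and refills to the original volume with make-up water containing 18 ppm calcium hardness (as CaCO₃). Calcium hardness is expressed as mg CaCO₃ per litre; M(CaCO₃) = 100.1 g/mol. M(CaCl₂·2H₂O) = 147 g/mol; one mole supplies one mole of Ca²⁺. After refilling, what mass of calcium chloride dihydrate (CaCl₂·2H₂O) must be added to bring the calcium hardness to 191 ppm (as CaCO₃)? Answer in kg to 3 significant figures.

After draining 51% and refilling: 295 × 0.49 + 18 × 0.51 = 153.73 ppm.
Deficit to target: 191 − 153.73 = 37.27 mg/L.
As CaCO₃: 37.27 mg/L × 726,000 L = 27,060 g; ÷ 100.1 = 270.3 mol Ca²⁺.
Mass: 270.3 × 147 = 39,740 g.

39.7 kg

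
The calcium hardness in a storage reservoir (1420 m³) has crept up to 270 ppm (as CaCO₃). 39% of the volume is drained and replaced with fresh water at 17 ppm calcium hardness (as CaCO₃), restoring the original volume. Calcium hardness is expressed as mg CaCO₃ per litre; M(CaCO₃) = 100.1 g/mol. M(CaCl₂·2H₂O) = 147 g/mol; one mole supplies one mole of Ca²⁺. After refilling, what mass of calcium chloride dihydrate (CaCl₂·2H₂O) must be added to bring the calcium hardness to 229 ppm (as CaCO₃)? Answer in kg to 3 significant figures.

120 kg

Volume: 1420 m³ = 1,420,000 L.
After draining 39% and refilling: 270 × 0.61 + 17 × 0.39 = 171.33 ppm.
Deficit to target: 229 − 171.33 = 57.67 mg/L.
As CaCO₃: 57.67 mg/L × 1,420,000 L = 81,890 g; ÷ 100.1 = 818.1 mol Ca²⁺.
Mass: 818.1 × 147 = 120,300 g.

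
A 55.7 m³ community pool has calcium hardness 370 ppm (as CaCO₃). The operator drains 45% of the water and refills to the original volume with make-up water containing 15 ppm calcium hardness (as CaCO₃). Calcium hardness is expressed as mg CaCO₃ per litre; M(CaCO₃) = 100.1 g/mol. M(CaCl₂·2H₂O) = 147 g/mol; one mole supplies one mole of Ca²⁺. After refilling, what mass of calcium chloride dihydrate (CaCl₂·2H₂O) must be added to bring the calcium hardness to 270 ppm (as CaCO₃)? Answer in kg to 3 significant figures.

4.89 kg

Volume: 55.7 m³ = 55,700 L.
After draining 45% and refilling: 370 × 0.55 + 15 × 0.45 = 210.25 ppm.
Deficit to target: 270 − 210.25 = 59.75 mg/L.
As CaCO₃: 59.75 mg/L × 55,700 L = 3328 g; ÷ 100.1 = 33.25 mol Ca²⁺.
Mass: 33.25 × 147 = 4887 g.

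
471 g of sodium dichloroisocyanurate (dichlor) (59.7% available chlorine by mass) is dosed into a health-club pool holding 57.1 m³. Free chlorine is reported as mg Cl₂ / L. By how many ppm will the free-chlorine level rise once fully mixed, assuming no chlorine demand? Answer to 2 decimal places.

4.92 ppm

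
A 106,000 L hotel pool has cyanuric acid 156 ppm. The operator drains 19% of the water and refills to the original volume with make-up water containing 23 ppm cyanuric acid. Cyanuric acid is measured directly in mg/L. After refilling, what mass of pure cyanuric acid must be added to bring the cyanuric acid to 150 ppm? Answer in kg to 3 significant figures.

2.04 kg

After draining 19% and refilling: 156 × 0.81 + 23 × 0.19 = 130.73 ppm.
Deficit to target: 150 − 130.73 = 19.27 mg/L.
Mass: 19.27 mg/L × 106,000 L = 2043 g cyanuric acid.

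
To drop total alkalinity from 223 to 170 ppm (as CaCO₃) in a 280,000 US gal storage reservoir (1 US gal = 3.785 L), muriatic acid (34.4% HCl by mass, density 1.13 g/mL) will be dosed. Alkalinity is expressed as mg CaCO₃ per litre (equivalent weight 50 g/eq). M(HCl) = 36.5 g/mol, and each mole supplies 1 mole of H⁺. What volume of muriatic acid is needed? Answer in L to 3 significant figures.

Volume: 280,000 US gal × 3.785 L/gal = 1,059,800 L.
Alkalinity to neutralize: (223 − 170) = 53 mg/L as CaCO₃ × 1,059,800 L = 56,170 g as CaCO₃.
Equivalents of H⁺ required: 56,170 ÷ 50 g/eq = 1123 eq = 1123 mol HCl.
Mass of HCl: 1123 × 36.5 = 41,000 g.
Mass of 34.4% solution: 41,000 / 0.344 = 119,200 g.
Volume: 119,200 g ÷ 1.13 g/mL = 105,500 mL.

105 L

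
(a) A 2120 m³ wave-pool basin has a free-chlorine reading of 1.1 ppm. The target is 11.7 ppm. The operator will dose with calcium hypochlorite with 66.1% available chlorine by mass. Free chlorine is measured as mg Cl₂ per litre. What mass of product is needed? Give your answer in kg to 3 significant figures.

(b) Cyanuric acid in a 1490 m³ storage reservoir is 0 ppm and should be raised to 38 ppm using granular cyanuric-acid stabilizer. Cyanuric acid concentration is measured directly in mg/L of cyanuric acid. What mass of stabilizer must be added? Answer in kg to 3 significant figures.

(a) 34.0 kg; (b) 56.6 kg

(a) Volume: 2120 m³ = 2,120,000 L.
(a) Chlorine deficit: 11.7 − 1.1 = 10.6 ppm = 10.6 mg/L as Cl₂.
(a) Cl₂ equivalent needed: 10.6 mg/L × 2,120,000 L = 22,470,000 mg = 22,470 g.
(a) Product at 66.1% available chlorine: 22,470 / 0.661 = 34,000 g.

(b) Volume: 1490 m³ = 1,490,000 L.
(b) CYA to add: (38 − 0) = 38 mg/L × 1,490,000 L = 56,620 g cyanuric acid.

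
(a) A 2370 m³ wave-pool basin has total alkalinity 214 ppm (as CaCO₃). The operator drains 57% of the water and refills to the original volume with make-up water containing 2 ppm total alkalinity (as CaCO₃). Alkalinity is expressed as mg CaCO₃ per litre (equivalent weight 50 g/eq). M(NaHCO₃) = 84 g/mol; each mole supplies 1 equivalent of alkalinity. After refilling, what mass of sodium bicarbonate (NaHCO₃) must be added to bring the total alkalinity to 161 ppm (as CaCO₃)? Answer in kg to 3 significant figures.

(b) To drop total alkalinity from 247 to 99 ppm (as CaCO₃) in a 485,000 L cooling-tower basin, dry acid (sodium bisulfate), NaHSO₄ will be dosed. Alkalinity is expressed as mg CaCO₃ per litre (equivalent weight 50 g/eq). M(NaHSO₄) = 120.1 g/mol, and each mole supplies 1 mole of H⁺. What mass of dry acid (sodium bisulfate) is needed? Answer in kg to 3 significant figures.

(a) Volume: 2370 m³ = 2,370,000 L.
(a) After draining 57% and refilling: 214 × 0.43 + 2 × 0.57 = 93.16 ppm.
(a) Deficit to target: 161 − 93.16 = 67.84 mg/L.
(a) As CaCO₃: 67.84 mg/L × 2,370,000 L = 160,800 g; ÷ 50 g/eq ÷ 1 = 3216 mol NaHCO₃.
(a) Mass: 3216 × 84 = 270,100 g.

(b) Alkalinity to neutralize: (247 − 99) = 148 mg/L as CaCO₃ × 485,000 L = 71,780 g as CaCO₃.
(b) Equivalents of H⁺ required: 71,780 ÷ 50 g/eq = 1436 eq = 1436 mol NaHSO₄.
(b) Mass of NaHSO₄: 1436 × 120.1 = 172,400 g.

(a) 270 kg; (b) 172 kg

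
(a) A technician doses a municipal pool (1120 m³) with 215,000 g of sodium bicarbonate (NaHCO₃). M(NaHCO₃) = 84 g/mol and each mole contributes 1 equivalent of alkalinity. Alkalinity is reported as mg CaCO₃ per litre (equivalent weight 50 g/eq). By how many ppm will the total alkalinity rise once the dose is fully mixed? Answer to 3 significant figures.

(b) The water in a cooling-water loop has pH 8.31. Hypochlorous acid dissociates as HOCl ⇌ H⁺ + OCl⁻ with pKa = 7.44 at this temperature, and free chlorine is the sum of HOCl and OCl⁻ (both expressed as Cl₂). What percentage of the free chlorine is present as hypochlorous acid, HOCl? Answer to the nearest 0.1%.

(a) Volume: 1120 m³ = 1,120,000 L.
(a) Moles of NaHCO₃: 215,000 g ÷ 84 g/mol = 2560 mol → 2560 eq of alkalinity.
(a) As CaCO₃: 2560 eq × 50 g/eq = 128,000 g.
(a) Rise: 128,000 g / 1,120,000 L × 1000 = 114.3 mg/L.

(b) [OCl⁻]/[HOCl] = 10^(pH − pKa) = 10^(8.31 − 7.44) = 10^0.87 = 7.413.
(b) Fraction as HOCl = 1 / (1 + 7.413) = 0.1189.

(a) 114 ppm; (b) 11.9%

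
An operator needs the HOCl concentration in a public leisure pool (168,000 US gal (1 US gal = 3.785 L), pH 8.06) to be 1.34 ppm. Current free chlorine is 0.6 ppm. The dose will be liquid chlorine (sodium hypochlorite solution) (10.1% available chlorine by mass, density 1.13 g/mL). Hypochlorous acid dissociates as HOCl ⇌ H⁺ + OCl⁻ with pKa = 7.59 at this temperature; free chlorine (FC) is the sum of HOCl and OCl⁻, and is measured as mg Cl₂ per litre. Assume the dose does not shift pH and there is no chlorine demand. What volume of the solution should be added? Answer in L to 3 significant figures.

Volume: 168,000 US gal × 3.785 L/gal = 635,880 L.
[OCl⁻]/[HOCl] = 10^(pH − pKa) = 10^(8.06 − 7.59) = 2.951; fraction as HOCl = 1/(1 + 2.951) = 0.2531.
Free chlorine required for 1.34 ppm HOCl: 1.34 / 0.2531 = 5.295 ppm.
FC to add: 5.295 − 0.6 = 4.695 mg/L as Cl₂.
Cl₂ equivalent: 4.695 mg/L × 635,880 L = 2985 g.
Product at 10.1% available Cl: 2985 / 0.101 = 29,560 g.
Volume: 29,560 g ÷ 1.13 g/mL = 26,160 mL.

26.2 L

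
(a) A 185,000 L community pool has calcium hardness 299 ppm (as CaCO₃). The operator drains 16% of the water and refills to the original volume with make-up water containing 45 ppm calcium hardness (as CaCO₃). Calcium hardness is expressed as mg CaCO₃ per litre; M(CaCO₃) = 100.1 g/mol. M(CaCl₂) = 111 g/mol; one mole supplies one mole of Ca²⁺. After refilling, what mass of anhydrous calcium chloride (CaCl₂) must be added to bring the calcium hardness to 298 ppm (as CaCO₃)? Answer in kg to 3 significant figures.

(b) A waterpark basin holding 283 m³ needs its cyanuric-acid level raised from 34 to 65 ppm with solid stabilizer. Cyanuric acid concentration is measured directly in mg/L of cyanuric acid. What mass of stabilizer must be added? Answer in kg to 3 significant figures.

(a) 8.13 kg; (b) 8.77 kg

(a) After draining 16% and refilling: 299 × 0.84 + 45 × 0.16 = 258.36 ppm.
(a) Deficit to target: 298 − 258.36 = 39.64 mg/L.
(a) As CaCO₃: 39.64 mg/L × 185,000 L = 7333 g; ÷ 100.1 = 73.26 mol Ca²⁺.
(a) Mass: 73.26 × 111 = 8132 g.

(b) Volume: 283 m³ = 283,000 L.
(b) CYA to add: (65 − 34) = 31 mg/L × 283,000 L = 8773 g cyanuric acid.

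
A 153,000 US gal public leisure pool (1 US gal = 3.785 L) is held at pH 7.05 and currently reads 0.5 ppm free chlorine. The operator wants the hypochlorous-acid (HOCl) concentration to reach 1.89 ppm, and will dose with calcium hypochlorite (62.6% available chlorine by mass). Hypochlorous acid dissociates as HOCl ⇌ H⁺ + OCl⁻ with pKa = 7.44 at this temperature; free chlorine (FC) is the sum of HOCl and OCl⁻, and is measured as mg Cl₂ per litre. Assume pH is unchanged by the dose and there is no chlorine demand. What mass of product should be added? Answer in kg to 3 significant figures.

Volume: 153,000 US gal × 3.785 L/gal = 579,105 L.
[OCl⁻]/[HOCl] = 10^(pH − pKa) = 10^(7.05 − 7.44) = 0.4074; fraction as HOCl = 1/(1 + 0.4074) = 0.7105.
Free chlorine required for 1.89 ppm HOCl: 1.89 / 0.7105 = 2.66 ppm.
FC to add: 2.66 − 0.5 = 2.16 mg/L as Cl₂.
Cl₂ equivalent: 2.16 mg/L × 579,105 L = 1251 g.
Product at 62.6% available Cl: 1251 / 0.626 = 1998 g.

2.00 kg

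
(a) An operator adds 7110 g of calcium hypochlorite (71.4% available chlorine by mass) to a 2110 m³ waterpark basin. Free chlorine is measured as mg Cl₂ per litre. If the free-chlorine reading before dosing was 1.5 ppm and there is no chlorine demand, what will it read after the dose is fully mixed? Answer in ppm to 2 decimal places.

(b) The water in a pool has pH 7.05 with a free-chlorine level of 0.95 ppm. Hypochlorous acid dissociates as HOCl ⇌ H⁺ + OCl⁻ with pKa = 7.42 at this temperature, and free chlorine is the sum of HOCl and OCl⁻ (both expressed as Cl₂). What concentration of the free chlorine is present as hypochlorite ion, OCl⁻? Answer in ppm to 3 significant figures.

(a) 3.91 ppm; (b) 0.284 ppm

(a) Volume: 2110 m³ = 2,110,000 L.
(a) Available chlorine delivered: 7110 g × 0.714 = 5077 g as Cl₂.
(a) Concentration rise: 5077 g / 2,110,000 L = 2.406 mg/L = 2.41 ppm.
(a) Final FC: 1.5 + 2.41 = 3.91 ppm.

(b) [OCl⁻]/[HOCl] = 10^(pH − pKa) = 10^(7.05 − 7.42) = 10^-0.37 = 0.4266.
(b) Fraction as HOCl = 1 / (1 + 0.4266) = 0.701.
(b) OCl⁻ = (1 − 0.701) × 0.95 ppm = 0.2841 ppm.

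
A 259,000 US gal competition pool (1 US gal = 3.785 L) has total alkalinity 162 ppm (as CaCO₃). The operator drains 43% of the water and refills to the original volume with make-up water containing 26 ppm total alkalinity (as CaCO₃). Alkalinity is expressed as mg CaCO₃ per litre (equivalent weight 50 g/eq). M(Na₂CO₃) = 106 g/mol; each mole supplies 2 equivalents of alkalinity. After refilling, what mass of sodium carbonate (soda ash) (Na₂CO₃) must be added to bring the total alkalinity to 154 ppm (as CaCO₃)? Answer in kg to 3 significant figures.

Volume: 259,000 US gal × 3.785 L/gal = 980,315 L.
After draining 43% and refilling: 162 × 0.57 + 26 × 0.43 = 103.52 ppm.
Deficit to target: 154 − 103.52 = 50.48 mg/L.
As CaCO₃: 50.48 mg/L × 980,315 L = 49,490 g; ÷ 50 g/eq ÷ 2 = 494.9 mol Na₂CO₃.
Mass: 494.9 × 106 = 52,460 g.

52.5 kg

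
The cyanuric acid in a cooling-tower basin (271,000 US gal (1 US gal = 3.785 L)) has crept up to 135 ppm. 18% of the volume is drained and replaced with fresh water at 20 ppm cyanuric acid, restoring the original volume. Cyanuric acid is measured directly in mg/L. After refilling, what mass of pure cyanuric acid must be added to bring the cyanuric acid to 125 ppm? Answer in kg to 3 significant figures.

11.0 kg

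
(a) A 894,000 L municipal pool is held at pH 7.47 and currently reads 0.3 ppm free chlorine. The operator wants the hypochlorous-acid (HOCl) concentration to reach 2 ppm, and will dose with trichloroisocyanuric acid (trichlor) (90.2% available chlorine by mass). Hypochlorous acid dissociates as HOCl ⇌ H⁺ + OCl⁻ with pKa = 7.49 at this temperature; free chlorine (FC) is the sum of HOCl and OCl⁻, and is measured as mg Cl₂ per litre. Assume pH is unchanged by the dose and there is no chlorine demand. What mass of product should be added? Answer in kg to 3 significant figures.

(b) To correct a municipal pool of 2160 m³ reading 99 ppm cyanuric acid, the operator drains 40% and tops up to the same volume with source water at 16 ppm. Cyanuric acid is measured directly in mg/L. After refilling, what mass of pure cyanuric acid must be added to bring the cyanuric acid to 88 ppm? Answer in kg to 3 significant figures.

(a) [OCl⁻]/[HOCl] = 10^(pH − pKa) = 10^(7.47 − 7.49) = 0.955; fraction as HOCl = 1/(1 + 0.955) = 0.5115.
(a) Free chlorine required for 2 ppm HOCl: 2 / 0.5115 = 3.91 ppm.
(a) FC to add: 3.91 − 0.3 = 3.61 mg/L as Cl₂.
(a) Cl₂ equivalent: 3.61 mg/L × 894,000 L = 3227 g.
(a) Product at 90.2% available Cl: 3227 / 0.902 = 3578 g.

(b) Volume: 2160 m³ = 2,160,000 L.
(b) After draining 40% and refilling: 99 × 0.60 + 16 × 0.40 = 65.8 ppm.
(b) Deficit to target: 88 − 65.8 = 22.2 mg/L.
(b) Mass: 22.2 mg/L × 2,160,000 L = 47,950 g cyanuric acid.

(a) 3.58 kg; (b) 48.0 kg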